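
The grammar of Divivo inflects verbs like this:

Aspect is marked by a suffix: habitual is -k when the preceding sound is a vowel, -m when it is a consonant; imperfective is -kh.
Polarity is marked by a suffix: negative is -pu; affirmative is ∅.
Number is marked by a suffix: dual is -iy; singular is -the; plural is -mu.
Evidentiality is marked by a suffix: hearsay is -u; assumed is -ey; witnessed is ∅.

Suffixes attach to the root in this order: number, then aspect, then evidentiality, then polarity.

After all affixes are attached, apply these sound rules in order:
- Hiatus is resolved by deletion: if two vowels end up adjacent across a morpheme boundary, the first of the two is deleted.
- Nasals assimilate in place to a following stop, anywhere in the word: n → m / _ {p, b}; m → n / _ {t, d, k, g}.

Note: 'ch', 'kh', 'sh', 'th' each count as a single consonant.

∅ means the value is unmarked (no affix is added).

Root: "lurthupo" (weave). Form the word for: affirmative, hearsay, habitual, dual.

lurthupiymu

Attach number dual -iy → lurthupoiy.
Attach aspect habitual -m (after consonant 'y') → lurthupoiym.
Attach evidentiality hearsay -u → lurthupoiymu.
polarity = affirmative: zero marking, form stays lurthupoiymu.
Apply vowel deletion: lurthupoiymu → lurthupiymu.
Nasal assimilation: no change.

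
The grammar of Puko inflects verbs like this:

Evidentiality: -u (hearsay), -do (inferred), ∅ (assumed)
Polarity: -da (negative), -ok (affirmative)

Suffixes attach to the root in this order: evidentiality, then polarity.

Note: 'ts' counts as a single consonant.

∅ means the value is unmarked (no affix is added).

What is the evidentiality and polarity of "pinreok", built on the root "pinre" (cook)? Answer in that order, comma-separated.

Segment: pinre-ok.
evidentiality: ∅ → assumed.
polarity: -ok → affirmative.

assumed, affirmative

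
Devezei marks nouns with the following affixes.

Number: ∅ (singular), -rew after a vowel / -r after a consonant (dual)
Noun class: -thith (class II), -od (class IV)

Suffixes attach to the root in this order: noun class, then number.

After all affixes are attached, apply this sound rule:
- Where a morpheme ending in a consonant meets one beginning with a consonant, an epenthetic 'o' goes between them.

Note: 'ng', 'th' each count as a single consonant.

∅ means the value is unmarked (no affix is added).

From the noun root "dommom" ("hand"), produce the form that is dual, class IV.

Attach noun class class IV -od → dommomod.
Attach number dual -r (after consonant 'd') → dommomodr.
Apply epenthesis: dommomodr → dommomodor.

dommomodor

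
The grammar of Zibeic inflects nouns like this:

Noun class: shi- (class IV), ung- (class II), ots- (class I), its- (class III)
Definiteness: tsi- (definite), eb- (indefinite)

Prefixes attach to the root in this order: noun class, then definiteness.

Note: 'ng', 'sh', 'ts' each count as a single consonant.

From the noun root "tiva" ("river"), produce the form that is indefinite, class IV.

Attach noun class class IV shi- → shitiva.
Attach definiteness indefinite eb- → ebshitiva.

ebshitiva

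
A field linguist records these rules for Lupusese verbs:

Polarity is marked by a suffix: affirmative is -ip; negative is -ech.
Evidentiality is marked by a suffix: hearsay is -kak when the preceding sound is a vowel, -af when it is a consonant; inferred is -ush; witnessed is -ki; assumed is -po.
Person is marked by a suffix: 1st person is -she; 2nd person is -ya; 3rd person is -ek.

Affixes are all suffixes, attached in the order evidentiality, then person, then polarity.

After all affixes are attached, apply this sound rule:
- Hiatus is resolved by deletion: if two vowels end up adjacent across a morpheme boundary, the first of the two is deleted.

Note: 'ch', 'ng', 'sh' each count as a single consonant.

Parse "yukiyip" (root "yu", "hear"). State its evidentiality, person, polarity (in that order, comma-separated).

Segment: yu-ki-ya-ip.
evidentiality: -ki → witnessed.
person: -ya → 2nd person.
polarity: -ip → affirmative.

witnessed, 2nd person, affirmative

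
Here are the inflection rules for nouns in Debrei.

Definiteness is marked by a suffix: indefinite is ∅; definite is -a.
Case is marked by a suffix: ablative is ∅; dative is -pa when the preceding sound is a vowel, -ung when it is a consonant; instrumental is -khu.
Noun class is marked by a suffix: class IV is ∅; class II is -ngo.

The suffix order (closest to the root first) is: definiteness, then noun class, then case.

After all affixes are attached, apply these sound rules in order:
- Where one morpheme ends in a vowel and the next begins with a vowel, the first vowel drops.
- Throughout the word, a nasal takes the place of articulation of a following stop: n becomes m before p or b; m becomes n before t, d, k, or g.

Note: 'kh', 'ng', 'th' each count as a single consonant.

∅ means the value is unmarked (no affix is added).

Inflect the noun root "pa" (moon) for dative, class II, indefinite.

definiteness = indefinite: zero marking, form stays pa.
Attach noun class class II -ngo → pango.
Attach case dative -pa (after vowel 'o') → pangopa.
Vowel deletion: no change.
Nasal assimilation: no change.

pangopa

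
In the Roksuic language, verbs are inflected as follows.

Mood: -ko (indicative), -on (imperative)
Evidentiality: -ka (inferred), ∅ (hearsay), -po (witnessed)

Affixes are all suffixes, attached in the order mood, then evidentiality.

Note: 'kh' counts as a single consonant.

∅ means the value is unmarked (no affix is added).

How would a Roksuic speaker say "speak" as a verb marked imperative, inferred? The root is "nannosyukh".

Attach mood imperative -on → nannosyukhon.
Attach evidentiality inferred -ka → nannosyukhonka.

nannosyukhonka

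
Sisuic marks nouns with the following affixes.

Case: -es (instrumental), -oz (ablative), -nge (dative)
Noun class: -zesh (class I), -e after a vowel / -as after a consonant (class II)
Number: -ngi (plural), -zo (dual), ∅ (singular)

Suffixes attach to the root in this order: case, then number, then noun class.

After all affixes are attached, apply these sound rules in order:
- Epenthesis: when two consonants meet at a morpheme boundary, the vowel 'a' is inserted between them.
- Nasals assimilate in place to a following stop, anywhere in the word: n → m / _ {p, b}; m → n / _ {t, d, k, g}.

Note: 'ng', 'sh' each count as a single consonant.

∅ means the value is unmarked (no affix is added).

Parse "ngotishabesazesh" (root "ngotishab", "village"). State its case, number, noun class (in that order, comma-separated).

Segment: ngotishab-es-zesh.
case: -es → instrumental.
number: ∅ → singular.
noun class: -zesh → class I.

instrumental, singular, class I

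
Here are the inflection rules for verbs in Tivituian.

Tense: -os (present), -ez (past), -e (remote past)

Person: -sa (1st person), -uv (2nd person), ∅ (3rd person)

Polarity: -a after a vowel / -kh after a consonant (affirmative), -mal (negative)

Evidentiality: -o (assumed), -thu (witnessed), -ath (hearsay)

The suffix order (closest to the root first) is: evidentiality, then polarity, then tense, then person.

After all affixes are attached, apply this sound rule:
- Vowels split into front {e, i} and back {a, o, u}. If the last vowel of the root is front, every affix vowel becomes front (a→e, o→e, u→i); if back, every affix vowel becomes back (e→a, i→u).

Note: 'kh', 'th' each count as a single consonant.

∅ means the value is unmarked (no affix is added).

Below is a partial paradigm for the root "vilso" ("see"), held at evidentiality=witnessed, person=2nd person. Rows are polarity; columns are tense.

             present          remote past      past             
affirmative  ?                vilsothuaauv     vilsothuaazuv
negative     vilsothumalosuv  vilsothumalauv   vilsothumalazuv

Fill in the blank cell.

Attach evidentiality witnessed -thu → vilsothu.
Attach polarity affirmative -a (after vowel 'u') → vilsothua.
Attach tense present -os → vilsothuaos.
Attach person 2nd person -uv → vilsothuaosuv.
Vowel harmony: no change.

vilsothuaosuv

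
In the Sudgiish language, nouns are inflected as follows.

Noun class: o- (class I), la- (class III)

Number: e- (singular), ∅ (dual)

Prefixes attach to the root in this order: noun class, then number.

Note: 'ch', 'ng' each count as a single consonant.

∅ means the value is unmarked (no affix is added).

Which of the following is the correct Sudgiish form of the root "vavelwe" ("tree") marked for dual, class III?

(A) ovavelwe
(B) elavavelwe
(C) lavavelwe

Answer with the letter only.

C

Attach noun class class III la- → lavavelwe.
number = dual: zero marking, form stays lavavelwe.
So the correct form is lavavelwe, option (C).
(A) ovavelwe is wrong: it uses class I instead of class III for noun class.
(B) elavavelwe is wrong: it uses singular instead of dual for number.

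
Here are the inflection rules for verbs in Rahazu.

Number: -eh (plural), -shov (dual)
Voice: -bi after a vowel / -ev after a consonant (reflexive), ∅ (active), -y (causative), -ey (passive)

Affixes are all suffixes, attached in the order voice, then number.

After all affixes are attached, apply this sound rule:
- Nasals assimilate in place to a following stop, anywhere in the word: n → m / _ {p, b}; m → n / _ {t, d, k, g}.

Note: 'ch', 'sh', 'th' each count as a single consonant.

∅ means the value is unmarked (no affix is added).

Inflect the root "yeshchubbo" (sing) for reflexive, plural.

yeshchubbobieh

Attach voice reflexive -bi (after vowel 'o') → yeshchubbobi.
Attach number plural -eh → yeshchubbobieh.
Nasal assimilation: no change.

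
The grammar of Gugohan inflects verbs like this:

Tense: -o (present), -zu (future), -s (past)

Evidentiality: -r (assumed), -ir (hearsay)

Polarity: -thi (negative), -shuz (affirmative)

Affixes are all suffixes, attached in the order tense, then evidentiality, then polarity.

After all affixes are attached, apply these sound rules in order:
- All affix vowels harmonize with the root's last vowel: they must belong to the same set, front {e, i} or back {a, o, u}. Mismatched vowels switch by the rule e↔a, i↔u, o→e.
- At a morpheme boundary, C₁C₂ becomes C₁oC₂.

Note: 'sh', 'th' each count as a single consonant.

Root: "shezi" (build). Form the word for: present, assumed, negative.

Attach tense present -o → shezio.
Attach evidentiality assumed -r → shezior.
Attach polarity negative -thi → sheziorthi.
Apply vowel harmony: sheziorthi → shezierthi.
Apply epenthesis: shezierthi → shezierothi.

shezierothi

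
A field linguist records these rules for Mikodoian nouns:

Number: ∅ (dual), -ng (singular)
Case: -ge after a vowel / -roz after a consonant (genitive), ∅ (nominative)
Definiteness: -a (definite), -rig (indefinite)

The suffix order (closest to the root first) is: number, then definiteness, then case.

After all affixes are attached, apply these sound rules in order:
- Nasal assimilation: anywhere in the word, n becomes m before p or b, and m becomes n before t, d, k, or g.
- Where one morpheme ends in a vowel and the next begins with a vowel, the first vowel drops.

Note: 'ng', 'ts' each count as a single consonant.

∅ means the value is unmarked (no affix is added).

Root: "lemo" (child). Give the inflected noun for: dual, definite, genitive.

lemage

number = dual: zero marking, form stays lemo.
Attach definiteness definite -a → lemoa.
Attach case genitive -ge (after vowel 'a') → lemoage.
Nasal assimilation: no change.
Apply vowel deletion: lemoage → lemage.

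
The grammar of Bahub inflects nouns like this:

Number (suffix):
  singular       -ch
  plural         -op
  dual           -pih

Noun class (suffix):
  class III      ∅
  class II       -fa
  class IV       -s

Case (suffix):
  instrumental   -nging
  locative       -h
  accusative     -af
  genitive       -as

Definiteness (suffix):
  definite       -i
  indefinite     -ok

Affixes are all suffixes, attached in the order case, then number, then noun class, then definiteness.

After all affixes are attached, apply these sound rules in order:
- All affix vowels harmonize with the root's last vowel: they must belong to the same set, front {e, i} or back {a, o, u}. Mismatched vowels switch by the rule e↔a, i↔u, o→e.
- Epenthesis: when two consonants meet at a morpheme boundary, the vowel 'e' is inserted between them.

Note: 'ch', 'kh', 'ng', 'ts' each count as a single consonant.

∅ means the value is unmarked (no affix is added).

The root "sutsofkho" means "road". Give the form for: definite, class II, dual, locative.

sutsofkhohepuhefau

Attach case locative -h → sutsofkhoh.
Attach number dual -pih → sutsofkhohpih.
Attach noun class class II -fa → sutsofkhohpihfa.
Attach definiteness definite -i → sutsofkhohpihfai.
Apply vowel harmony: sutsofkhohpihfai → sutsofkhohpuhfau.
Apply epenthesis: sutsofkhohpuhfau → sutsofkhohepuhefau.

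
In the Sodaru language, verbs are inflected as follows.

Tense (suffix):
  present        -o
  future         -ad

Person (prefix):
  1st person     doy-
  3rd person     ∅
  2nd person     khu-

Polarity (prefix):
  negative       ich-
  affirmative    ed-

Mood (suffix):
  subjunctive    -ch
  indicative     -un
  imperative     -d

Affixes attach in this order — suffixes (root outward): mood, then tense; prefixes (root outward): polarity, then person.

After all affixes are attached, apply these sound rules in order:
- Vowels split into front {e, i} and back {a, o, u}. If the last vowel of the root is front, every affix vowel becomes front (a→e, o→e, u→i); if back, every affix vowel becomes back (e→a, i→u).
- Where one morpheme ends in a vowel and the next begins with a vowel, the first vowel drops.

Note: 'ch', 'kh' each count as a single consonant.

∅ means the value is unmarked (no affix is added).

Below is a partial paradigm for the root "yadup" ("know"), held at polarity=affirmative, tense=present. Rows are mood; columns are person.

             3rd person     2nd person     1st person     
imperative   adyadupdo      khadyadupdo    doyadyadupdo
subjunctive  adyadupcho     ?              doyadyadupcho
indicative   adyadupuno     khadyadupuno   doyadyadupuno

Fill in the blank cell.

Attach polarity affirmative ed- → edyadup.
Attach mood subjunctive -ch → edyadupch.
Attach person 2nd person khu- → khuedyadupch.
Attach tense present -o → khuedyadupcho.
Apply vowel harmony: khuedyadupcho → khuadyadupcho.
Apply vowel deletion: khuadyadupcho → khadyadupcho.

khadyadupcho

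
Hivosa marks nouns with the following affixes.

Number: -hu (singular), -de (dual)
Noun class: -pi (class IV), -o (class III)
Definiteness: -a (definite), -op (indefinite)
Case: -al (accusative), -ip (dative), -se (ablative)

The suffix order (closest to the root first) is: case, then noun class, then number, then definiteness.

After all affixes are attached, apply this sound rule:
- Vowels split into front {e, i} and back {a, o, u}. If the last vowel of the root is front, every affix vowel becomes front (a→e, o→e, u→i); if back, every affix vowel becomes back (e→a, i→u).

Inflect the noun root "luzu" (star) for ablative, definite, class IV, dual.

Attach case ablative -se → luzuse.
Attach noun class class IV -pi → luzusepi.
Attach number dual -de → luzusepide.
Attach definiteness definite -a → luzusepidea.
Apply vowel harmony: luzusepidea → luzusapudaa.

luzusapudaa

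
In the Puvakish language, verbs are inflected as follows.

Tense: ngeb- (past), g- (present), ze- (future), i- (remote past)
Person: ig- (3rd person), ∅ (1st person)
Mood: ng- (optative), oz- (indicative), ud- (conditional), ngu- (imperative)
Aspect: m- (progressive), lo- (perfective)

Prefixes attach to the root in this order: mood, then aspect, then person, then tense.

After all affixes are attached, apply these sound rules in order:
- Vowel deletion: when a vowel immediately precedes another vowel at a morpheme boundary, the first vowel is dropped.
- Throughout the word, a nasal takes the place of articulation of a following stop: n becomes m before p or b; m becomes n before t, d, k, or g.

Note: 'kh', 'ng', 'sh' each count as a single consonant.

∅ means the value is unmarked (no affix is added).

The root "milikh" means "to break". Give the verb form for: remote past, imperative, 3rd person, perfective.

iglongumilikh

Attach mood imperative ngu- → ngumilikh.
Attach aspect perfective lo- → longumilikh.
Attach person 3rd person ig- → iglongumilikh.
Attach tense remote past i- → iiglongumilikh.
Apply vowel deletion: iiglongumilikh → iglongumilikh.
Nasal assimilation: no change.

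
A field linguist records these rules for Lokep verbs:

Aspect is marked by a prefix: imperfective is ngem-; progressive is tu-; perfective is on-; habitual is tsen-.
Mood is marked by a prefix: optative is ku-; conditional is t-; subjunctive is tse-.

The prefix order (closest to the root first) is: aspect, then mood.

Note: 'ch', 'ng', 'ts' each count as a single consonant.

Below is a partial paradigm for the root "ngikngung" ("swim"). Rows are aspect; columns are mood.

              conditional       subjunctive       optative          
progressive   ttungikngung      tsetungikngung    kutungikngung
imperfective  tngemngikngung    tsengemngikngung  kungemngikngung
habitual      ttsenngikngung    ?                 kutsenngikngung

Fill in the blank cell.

Attach aspect habitual tsen- → tsenngikngung.
Attach mood subjunctive tse- → tsetsenngikngung.

tsetsenngikngung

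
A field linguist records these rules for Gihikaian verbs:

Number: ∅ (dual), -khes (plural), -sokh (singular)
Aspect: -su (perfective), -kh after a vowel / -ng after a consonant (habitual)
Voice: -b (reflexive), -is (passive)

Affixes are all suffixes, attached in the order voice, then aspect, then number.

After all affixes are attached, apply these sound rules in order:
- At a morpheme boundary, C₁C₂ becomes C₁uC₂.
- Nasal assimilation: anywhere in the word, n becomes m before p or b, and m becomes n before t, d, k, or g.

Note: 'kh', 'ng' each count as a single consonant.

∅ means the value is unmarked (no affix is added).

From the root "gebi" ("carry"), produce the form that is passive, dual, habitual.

gebiisung

Attach voice passive -is → gebiis.
Attach aspect habitual -ng (after consonant 's') → gebiisng.
number = dual: zero marking, form stays gebiisng.
Apply epenthesis: gebiisng → gebiisung.
Nasal assimilation: no change.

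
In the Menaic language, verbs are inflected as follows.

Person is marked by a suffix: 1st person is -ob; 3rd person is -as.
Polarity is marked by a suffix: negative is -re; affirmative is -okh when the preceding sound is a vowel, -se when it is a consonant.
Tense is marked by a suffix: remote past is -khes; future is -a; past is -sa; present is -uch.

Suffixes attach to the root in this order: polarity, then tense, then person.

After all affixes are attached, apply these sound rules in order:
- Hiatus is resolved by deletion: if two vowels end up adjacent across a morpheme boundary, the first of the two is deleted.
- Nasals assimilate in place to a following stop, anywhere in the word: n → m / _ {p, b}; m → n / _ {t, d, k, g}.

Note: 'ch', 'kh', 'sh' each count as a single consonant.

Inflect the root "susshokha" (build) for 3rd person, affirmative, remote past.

susshokhokhkhesas

Attach polarity affirmative -okh (after vowel 'a') → susshokhaokh.
Attach tense remote past -khes → susshokhaokhkhes.
Attach person 3rd person -as → susshokhaokhkhesas.
Apply vowel deletion: susshokhaokhkhesas → susshokhokhkhesas.
Nasal assimilation: no change.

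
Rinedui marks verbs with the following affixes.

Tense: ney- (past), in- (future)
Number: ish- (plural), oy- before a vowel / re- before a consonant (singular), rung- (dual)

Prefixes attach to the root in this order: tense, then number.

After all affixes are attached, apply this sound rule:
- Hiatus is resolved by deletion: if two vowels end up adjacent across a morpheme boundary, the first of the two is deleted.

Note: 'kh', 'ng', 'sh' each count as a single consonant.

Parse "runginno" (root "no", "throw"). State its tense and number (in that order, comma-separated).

Segment: rung-in-no.
tense: in- → future.
number: rung- → dual.

future, dual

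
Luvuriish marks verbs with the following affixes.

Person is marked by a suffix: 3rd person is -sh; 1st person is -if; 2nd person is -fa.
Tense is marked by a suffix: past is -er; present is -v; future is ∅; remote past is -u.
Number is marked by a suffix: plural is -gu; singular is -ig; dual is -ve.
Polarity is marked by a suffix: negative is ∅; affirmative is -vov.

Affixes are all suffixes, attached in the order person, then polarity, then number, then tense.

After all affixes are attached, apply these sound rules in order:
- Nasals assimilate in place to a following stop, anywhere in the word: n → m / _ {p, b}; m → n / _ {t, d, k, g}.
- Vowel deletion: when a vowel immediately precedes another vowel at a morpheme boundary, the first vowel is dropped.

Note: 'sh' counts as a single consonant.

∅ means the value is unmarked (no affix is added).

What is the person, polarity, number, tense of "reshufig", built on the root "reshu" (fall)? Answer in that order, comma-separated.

2nd person, negative, singular, future

Segment: reshu-fa-ig.
person: -fa → 2nd person.
polarity: ∅ → negative.
number: -ig → singular.
tense: ∅ → future.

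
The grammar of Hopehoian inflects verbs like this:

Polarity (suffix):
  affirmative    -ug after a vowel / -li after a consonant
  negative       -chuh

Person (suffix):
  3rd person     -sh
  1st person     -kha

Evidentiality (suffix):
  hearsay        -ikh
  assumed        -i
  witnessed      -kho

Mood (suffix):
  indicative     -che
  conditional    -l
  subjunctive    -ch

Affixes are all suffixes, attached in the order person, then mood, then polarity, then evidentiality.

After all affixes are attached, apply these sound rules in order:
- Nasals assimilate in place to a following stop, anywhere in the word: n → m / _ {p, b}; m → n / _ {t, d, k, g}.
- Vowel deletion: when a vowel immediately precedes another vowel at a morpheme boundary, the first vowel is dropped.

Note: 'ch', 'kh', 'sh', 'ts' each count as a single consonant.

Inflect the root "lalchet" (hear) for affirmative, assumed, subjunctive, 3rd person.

Attach person 3rd person -sh → lalchetsh.
Attach mood subjunctive -ch → lalchetshch.
Attach polarity affirmative -li (after consonant 'ch') → lalchetshchli.
Attach evidentiality assumed -i → lalchetshchlii.
Nasal assimilation: no change.
Apply vowel deletion: lalchetshchlii → lalchetshchli.

lalchetshchli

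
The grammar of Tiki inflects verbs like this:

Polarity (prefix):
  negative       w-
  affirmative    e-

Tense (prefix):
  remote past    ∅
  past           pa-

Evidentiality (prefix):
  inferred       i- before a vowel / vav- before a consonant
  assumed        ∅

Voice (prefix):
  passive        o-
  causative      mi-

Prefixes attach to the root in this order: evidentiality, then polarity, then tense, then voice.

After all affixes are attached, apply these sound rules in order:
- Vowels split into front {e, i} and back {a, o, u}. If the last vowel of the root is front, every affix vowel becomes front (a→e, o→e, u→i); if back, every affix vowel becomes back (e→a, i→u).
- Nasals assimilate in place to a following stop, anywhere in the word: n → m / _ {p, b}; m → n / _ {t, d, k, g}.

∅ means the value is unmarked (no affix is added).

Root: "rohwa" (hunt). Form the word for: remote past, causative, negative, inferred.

muwvavrohwa

Attach evidentiality inferred vav- (before consonant 'r') → vavrohwa.
Attach polarity negative w- → wvavrohwa.
tense = remote past: zero marking, form stays wvavrohwa.
Attach voice causative mi- → miwvavrohwa.
Apply vowel harmony: miwvavrohwa → muwvavrohwa.
Nasal assimilation: no change.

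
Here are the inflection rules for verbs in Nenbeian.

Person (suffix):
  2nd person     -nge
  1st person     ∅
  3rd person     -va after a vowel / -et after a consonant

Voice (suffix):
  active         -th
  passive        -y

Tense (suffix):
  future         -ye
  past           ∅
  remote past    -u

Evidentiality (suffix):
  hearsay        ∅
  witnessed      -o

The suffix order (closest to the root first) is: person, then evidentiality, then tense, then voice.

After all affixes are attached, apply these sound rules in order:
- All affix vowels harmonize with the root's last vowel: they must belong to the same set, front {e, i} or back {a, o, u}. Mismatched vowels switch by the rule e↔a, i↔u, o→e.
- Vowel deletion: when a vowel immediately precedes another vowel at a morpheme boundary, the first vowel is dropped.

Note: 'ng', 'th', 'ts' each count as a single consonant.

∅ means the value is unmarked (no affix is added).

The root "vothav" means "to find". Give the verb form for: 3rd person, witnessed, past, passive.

Attach person 3rd person -et (after consonant 'v') → vothavet.
Attach evidentiality witnessed -o → vothaveto.
tense = past: zero marking, form stays vothaveto.
Attach voice passive -y → vothavetoy.
Apply vowel harmony: vothavetoy → vothavatoy.
Vowel deletion: no change.

vothavatoy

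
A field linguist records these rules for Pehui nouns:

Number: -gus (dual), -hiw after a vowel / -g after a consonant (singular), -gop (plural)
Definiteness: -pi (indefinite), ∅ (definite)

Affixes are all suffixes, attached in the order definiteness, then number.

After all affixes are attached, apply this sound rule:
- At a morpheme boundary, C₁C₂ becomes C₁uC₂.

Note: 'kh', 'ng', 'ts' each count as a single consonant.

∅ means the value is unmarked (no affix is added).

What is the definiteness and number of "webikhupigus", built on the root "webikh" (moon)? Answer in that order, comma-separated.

Segment: webikh-pi-gus.
definiteness: -pi → indefinite.
number: -gus → dual.

indefinite, dual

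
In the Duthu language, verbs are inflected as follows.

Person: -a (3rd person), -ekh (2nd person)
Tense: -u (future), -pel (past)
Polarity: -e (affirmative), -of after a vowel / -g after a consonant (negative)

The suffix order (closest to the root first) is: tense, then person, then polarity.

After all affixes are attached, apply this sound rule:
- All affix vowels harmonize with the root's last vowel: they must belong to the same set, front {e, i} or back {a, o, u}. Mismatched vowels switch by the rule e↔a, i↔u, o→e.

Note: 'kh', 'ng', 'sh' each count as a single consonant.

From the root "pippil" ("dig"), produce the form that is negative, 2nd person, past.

pippilpelekhg

Attach tense past -pel → pippilpel.
Attach person 2nd person -ekh → pippilpelekh.
Attach polarity negative -g (after consonant 'kh') → pippilpelekhg.
Vowel harmony: no change.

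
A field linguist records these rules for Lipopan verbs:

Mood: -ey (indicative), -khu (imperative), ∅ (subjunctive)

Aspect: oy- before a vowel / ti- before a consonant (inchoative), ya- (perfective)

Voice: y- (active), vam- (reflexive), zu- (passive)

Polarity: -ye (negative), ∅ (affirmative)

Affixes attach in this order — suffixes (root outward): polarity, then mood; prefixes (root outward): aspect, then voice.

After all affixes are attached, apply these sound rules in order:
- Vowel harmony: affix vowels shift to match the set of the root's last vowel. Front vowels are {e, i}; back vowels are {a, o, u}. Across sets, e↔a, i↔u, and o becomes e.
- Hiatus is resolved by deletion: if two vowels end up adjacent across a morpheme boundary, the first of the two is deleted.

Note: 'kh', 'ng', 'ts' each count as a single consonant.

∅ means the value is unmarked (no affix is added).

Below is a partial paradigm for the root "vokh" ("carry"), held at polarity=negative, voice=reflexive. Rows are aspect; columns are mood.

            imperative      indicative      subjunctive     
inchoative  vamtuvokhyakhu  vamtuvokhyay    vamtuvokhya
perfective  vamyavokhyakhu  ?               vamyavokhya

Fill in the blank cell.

Attach aspect perfective ya- → yavokh.
Attach polarity negative -ye → yavokhye.
Attach mood indicative -ey → yavokhyeey.
Attach voice reflexive vam- → vamyavokhyeey.
Apply vowel harmony: vamyavokhyeey → vamyavokhyaay.
Apply vowel deletion: vamyavokhyaay → vamyavokhyay.

vamyavokhyay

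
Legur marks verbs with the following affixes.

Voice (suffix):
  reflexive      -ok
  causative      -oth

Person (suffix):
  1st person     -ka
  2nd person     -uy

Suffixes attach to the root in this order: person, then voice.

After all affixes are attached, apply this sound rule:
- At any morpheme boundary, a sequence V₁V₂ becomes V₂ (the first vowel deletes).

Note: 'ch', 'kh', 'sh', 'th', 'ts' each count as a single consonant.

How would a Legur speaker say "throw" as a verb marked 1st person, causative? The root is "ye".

Attach person 1st person -ka → yeka.
Attach voice causative -oth → yekaoth.
Apply vowel deletion: yekaoth → yekoth.

yekoth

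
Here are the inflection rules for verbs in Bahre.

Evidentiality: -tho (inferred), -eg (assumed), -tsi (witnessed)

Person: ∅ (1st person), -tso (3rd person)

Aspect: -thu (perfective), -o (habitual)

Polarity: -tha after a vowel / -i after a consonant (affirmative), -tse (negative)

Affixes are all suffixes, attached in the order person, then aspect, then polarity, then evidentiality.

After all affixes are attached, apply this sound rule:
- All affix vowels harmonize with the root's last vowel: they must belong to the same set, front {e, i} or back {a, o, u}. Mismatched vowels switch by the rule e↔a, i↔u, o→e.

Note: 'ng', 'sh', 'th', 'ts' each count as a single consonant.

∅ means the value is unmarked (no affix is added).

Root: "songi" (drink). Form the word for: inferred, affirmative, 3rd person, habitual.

songitseethethe

Attach person 3rd person -tso → songitso.
Attach aspect habitual -o → songitsoo.
Attach polarity affirmative -tha (after vowel 'o') → songitsootha.
Attach evidentiality inferred -tho → songitsoothatho.
Apply vowel harmony: songitsoothatho → songitseethethe.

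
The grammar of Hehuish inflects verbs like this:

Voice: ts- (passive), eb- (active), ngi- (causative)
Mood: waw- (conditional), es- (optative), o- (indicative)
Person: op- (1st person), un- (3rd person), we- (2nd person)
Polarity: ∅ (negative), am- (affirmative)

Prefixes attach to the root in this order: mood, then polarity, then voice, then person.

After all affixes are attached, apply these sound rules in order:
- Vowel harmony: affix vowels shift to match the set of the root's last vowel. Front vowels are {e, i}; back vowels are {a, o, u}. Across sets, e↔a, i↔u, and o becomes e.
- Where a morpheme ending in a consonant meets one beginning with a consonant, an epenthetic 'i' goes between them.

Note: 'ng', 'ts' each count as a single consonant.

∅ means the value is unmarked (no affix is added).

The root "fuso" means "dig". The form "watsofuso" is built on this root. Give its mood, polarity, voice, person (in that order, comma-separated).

Segment: we-ts-o-fuso.
mood: o- → indicative.
polarity: ∅ → negative.
voice: ts- → passive.
person: we- → 2nd person.

indicative, negative, passive, 2nd person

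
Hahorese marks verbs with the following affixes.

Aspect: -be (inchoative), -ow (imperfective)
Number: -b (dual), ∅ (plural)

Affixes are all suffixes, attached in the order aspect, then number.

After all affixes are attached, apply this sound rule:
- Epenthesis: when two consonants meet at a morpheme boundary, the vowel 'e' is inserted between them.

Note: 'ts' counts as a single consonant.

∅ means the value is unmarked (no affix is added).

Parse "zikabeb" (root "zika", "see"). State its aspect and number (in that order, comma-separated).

inchoative, dual

Segment: zika-be-b.
aspect: -be → inchoative.
number: -b → dual.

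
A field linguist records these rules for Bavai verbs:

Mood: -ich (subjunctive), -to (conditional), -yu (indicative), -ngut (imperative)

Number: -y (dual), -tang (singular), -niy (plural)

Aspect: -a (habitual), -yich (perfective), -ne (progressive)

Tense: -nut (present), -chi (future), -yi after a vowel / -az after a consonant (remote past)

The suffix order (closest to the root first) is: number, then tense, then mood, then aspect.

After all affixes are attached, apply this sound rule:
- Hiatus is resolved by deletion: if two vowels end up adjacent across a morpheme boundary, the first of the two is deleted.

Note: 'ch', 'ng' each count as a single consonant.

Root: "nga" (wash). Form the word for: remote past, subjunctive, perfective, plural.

Attach number plural -niy → nganiy.
Attach tense remote past -az (after consonant 'y') → nganiyaz.
Attach mood subjunctive -ich → nganiyazich.
Attach aspect perfective -yich → nganiyazichyich.
Vowel deletion: no change.

nganiyazichyich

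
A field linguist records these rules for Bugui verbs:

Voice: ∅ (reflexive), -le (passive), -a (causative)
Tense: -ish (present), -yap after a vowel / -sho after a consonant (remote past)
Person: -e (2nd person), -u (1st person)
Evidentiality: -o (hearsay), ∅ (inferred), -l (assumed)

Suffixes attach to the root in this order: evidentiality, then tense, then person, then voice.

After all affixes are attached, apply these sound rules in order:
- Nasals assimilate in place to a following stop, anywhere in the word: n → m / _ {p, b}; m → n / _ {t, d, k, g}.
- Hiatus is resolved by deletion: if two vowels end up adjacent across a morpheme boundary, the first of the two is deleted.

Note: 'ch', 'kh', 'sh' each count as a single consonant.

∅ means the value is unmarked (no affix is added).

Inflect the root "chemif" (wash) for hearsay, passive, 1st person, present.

Attach evidentiality hearsay -o → chemifo.
Attach tense present -ish → chemifoish.
Attach person 1st person -u → chemifoishu.
Attach voice passive -le → chemifoishule.
Nasal assimilation: no change.
Apply vowel deletion: chemifoishule → chemifishule.

chemifishule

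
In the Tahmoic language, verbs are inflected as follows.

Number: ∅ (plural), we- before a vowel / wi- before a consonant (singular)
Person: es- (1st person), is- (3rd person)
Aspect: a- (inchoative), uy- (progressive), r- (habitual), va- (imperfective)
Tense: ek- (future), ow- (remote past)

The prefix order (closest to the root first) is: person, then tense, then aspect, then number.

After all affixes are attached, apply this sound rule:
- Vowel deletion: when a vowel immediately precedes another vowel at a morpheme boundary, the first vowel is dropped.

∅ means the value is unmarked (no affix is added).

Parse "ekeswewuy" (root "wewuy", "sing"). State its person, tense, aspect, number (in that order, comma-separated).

Segment: a-ek-es-wewuy.
person: es- → 1st person.
tense: ek- → future.
aspect: a- → inchoative.
number: ∅ → plural.

1st person, future, inchoative, plural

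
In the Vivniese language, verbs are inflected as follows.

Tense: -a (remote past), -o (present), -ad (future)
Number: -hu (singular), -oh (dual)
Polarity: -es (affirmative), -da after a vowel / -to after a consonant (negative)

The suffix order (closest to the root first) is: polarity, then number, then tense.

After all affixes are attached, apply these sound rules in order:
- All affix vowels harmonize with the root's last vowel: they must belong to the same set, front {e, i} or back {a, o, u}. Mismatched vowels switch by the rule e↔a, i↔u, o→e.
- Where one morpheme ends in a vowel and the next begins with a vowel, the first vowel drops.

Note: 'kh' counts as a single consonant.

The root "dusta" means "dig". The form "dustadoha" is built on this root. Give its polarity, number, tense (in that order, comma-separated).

negative, dual, remote past

Segment: dusta-da-oh-a.
polarity: -da/to → negative.
number: -oh → dual.
tense: -a → remote past.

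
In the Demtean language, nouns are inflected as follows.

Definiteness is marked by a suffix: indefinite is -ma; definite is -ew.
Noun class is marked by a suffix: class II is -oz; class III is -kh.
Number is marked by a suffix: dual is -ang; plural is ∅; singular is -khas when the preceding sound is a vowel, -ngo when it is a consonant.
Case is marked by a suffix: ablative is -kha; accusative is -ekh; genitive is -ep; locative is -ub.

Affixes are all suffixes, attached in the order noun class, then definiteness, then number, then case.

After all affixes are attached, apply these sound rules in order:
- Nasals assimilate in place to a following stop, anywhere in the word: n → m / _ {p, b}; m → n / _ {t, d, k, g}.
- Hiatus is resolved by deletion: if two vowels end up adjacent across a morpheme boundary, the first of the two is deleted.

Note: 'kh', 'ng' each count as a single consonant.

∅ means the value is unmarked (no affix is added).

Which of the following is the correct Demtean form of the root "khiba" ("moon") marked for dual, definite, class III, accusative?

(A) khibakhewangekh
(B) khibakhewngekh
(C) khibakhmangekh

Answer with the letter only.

Attach noun class class III -kh → khibakh.
Attach definiteness definite -ew → khibakhew.
Attach number dual -ang → khibakhewang.
Attach case accusative -ekh → khibakhewangekh.
Nasal assimilation: no change.
Vowel deletion: no change.
So the correct form is khibakhewangekh, option (A).
(C) khibakhmangekh is wrong: it uses indefinite instead of definite for definiteness.
(B) khibakhewngekh is wrong: it uses singular instead of dual for number.

A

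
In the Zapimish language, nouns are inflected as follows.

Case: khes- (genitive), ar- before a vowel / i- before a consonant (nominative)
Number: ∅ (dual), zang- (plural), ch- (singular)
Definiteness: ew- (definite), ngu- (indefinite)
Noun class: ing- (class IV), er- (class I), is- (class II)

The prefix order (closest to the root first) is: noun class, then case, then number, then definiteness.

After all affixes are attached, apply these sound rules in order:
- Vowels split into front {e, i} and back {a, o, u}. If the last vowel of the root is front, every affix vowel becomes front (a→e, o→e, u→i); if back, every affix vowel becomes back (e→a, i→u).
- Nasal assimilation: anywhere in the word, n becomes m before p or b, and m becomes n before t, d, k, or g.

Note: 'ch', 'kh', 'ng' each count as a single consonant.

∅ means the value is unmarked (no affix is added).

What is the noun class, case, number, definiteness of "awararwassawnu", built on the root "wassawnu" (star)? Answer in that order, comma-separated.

class I, nominative, dual, definite

Segment: ew-ar-er-wassawnu.
noun class: er- → class I.
case: ar/i- → nominative.
number: ∅ → dual.
definiteness: ew- → definite.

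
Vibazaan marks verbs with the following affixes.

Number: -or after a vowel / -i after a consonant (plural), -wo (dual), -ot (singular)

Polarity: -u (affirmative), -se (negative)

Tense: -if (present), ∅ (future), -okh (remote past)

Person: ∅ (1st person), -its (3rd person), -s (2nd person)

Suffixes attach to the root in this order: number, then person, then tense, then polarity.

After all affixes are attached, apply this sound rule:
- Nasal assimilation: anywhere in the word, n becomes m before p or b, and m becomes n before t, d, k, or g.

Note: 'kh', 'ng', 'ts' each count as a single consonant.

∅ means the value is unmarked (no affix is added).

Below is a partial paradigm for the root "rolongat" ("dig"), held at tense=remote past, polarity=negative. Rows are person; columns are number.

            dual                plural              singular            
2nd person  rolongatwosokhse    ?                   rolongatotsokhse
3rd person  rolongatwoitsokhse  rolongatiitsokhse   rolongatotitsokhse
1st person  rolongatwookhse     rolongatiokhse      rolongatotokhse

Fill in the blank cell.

Attach number plural -i (after consonant 't') → rolongati.
Attach person 2nd person -s → rolongatis.
Attach tense remote past -okh → rolongatisokh.
Attach polarity negative -se → rolongatisokhse.
Nasal assimilation: no change.

rolongatisokhse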